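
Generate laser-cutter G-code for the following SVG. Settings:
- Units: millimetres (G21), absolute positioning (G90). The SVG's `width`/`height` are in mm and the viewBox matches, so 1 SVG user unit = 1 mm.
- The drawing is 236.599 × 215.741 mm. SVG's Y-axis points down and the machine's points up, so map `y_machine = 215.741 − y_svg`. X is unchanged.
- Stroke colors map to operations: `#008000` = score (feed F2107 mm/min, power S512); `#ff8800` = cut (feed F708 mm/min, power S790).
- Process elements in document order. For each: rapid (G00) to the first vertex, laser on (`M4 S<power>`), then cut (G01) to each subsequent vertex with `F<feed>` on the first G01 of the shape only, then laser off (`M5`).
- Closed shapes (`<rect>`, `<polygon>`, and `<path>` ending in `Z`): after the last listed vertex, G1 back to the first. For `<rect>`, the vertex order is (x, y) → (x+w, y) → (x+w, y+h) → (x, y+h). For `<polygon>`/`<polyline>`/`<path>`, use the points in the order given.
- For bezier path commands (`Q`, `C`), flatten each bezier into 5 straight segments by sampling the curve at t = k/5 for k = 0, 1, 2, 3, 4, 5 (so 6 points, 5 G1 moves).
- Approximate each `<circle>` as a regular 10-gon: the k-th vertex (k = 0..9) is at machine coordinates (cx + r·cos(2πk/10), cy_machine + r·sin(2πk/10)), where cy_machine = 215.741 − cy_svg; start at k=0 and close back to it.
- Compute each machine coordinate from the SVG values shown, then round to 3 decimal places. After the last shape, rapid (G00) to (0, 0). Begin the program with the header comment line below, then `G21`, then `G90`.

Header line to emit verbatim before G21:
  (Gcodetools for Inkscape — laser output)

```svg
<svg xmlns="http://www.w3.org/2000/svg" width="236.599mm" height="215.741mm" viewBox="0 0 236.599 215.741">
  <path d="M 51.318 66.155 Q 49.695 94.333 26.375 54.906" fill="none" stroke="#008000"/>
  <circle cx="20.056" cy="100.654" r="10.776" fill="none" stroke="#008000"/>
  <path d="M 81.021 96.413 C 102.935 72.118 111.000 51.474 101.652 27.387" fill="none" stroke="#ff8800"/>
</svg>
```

viewBox `0 0 236.599 215.741` with mm width/height → 1 unit = 1 mm. Flip: y_m = 215.741 − y_svg.

**Shape 1** — `<path>` quadratic bezier, stroke `#008000` → score (S512, F2107). Control points (SVG): P0=(51.318,66.155), P1=(49.695,94.333), P2=(26.375,54.906); sampled at t=k/5. Machine vertices: (51.318,149.586) → (49.801,141.019) → (46.548,137.860) → (41.559,140.110) → (34.835,147.768) → (26.375,160.835). Open path.

**Shape 2** — `<circle>` circle, stroke `#008000` → score (S512, F2107). Machine vertices: (30.832,115.087) → (28.774,121.421) → (23.386,125.336) → (16.726,125.336) → (11.338,121.421) → (9.280,115.087) → (11.338,108.753) → (16.726,104.838) → (23.386,104.838) → (28.774,108.753) → (30.832,115.087). Closed: final G1 returns to the first vertex.

**Shape 3** — `<path>` cubic bezier, stroke `#ff8800` → cut (S790, F708). Control points (SVG): P0=(81.021,96.413), P1=(102.935,72.118), P2=(111.000,51.474), P3=(101.652,27.387); sampled at t=k/5. Machine vertices: (81.021,119.328) → (92.479,133.524) → (100.442,147.184) → (104.739,160.648) → (105.200,174.258) → (101.652,188.354). Open path.

(Gcodetools for Inkscape — laser output)
G21
G90
G00 X51.318 Y149.586
M4 S512
G01 X49.801 Y141.019 F2107
G01 X46.548 Y137.860
G01 X41.559 Y140.110
G01 X34.835 Y147.768
G01 X26.375 Y160.835
M5
G00 X30.832 Y115.087
M4 S512
G01 X28.774 Y121.421 F2107
G01 X23.386 Y125.336
G01 X16.726 Y125.336
G01 X11.338 Y121.421
G01 X9.280 Y115.087
G01 X11.338 Y108.753
G01 X16.726 Y104.838
G01 X23.386 Y104.838
G01 X28.774 Y108.753
G01 X30.832 Y115.087
M5
G00 X81.021 Y119.328
M4 S790
G01 X92.479 Y133.524 F708
G01 X100.442 Y147.184
G01 X104.739 Y160.648
G01 X105.200 Y174.258
G01 X101.652 Y188.354
M5
G00 X0.000 Y0.000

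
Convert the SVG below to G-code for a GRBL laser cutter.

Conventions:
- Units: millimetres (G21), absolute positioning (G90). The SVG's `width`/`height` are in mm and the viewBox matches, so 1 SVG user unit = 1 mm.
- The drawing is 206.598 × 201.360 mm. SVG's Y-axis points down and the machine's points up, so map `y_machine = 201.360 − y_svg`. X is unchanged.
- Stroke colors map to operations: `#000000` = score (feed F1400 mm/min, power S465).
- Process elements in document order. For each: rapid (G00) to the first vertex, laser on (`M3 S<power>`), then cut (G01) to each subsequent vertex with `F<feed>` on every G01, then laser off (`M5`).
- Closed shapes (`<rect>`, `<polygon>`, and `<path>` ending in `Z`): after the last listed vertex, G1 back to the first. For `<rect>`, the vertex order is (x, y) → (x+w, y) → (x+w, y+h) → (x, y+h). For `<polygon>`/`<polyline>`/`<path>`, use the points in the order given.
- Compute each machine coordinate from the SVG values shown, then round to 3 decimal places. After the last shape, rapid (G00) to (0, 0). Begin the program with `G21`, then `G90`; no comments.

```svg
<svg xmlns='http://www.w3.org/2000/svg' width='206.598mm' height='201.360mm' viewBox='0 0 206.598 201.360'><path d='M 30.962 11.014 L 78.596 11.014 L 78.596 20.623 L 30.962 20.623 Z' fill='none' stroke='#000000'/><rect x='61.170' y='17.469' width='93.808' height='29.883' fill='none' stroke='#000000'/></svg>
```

G21
G90
G00 X30.962 Y190.346
M3 S465
G01 X78.596 Y190.346 F1400
G01 X78.596 Y180.737 F1400
G01 X30.962 Y180.737 F1400
G01 X30.962 Y190.346 F1400
M5
G00 X61.170 Y183.891
M3 S465
G01 X154.978 Y183.891 F1400
G01 X154.978 Y154.008 F1400
G01 X61.170 Y154.008 F1400
G01 X61.170 Y183.891 F1400
M5
G00 X0.000 Y0.000

viewBox `0 0 206.598 201.360` with mm width/height → 1 unit = 1 mm. Flip: y_m = 201.360 − y_svg.

**Shape 1** — `<path>` rectangle, stroke `#000000` → score (S465, F1400). Machine vertices: (30.962,190.346) → (78.596,190.346) → (78.596,180.737) → (30.962,180.737) → (30.962,190.346). Closed: final G1 returns to the first vertex.

**Shape 2** — `<rect>` rectangle, stroke `#000000` → score (S465, F1400). Machine vertices: (61.170,183.891) → (154.978,183.891) → (154.978,154.008) → (61.170,154.008) → (61.170,183.891). Closed: final G1 returns to the first vertex.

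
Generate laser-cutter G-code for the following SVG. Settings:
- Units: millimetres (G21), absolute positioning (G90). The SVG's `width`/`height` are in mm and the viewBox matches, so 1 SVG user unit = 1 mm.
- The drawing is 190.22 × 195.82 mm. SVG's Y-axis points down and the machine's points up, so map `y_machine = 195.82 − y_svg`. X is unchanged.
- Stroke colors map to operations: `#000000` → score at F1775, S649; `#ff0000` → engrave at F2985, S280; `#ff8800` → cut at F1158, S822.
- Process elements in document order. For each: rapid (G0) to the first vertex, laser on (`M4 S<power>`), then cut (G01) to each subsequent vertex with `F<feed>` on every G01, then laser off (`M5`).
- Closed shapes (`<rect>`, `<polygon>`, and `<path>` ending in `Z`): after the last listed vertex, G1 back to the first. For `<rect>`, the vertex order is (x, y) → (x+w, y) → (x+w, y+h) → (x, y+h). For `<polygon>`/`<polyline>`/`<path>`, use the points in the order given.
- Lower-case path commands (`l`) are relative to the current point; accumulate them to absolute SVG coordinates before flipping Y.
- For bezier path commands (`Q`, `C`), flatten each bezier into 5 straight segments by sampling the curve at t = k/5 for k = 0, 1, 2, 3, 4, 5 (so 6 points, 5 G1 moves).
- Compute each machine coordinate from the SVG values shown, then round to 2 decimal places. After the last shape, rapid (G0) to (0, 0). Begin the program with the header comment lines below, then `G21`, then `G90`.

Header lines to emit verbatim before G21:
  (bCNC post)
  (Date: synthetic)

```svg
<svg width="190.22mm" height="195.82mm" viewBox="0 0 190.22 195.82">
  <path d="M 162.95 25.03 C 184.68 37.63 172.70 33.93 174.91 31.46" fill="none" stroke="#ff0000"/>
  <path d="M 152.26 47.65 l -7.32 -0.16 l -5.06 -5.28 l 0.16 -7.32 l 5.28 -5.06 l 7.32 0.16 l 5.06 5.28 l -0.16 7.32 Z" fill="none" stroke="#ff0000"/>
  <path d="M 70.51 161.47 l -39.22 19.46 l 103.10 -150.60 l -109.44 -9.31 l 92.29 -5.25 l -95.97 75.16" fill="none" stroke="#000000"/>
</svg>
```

1 u = 1 mm; y_m = 195.82 − y.

[1] `<path>` cubic bezier, #ff0000→engrave S280 F2985: (162.95,170.79) → (172.33,165.05) → (175.91,162.37) → (176.00,161.93) → (174.90,162.87) → (174.91,164.36)

[2] `<path>` regular polygon, #ff0000→engrave S280 F2985: (152.26,148.17) → (144.94,148.33) → (139.88,153.61) → (140.04,160.93) → (145.32,165.99) → (152.64,165.83) → (157.70,160.55) → (157.54,153.23) → (152.26,148.17) (closed)

[3] `<path>` open polyline, #000000→score S649 F1775: (70.51,34.35) → (31.29,14.89) → (134.39,165.49) → (24.95,174.80) → (117.24,180.05) → (21.27,104.89)

(bCNC post)
(Date: synthetic)
G21
G90
G0 X162.95 Y170.79
M4 S280
G01 X172.33 Y165.05 F2985
G01 X175.91 Y162.37 F2985
G01 X176.00 Y161.93 F2985
G01 X174.90 Y162.87 F2985
G01 X174.91 Y164.36 F2985
M5
G0 X152.26 Y148.17
M4 S280
G01 X144.94 Y148.33 F2985
G01 X139.88 Y153.61 F2985
G01 X140.04 Y160.93 F2985
G01 X145.32 Y165.99 F2985
G01 X152.64 Y165.83 F2985
G01 X157.70 Y160.55 F2985
G01 X157.54 Y153.23 F2985
G01 X152.26 Y148.17 F2985
M5
G0 X70.51 Y34.35
M4 S649
G01 X31.29 Y14.89 F1775
G01 X134.39 Y165.49 F1775
G01 X24.95 Y174.80 F1775
G01 X117.24 Y180.05 F1775
G01 X21.27 Y104.89 F1775
M5
G0 X0.00 Y0.00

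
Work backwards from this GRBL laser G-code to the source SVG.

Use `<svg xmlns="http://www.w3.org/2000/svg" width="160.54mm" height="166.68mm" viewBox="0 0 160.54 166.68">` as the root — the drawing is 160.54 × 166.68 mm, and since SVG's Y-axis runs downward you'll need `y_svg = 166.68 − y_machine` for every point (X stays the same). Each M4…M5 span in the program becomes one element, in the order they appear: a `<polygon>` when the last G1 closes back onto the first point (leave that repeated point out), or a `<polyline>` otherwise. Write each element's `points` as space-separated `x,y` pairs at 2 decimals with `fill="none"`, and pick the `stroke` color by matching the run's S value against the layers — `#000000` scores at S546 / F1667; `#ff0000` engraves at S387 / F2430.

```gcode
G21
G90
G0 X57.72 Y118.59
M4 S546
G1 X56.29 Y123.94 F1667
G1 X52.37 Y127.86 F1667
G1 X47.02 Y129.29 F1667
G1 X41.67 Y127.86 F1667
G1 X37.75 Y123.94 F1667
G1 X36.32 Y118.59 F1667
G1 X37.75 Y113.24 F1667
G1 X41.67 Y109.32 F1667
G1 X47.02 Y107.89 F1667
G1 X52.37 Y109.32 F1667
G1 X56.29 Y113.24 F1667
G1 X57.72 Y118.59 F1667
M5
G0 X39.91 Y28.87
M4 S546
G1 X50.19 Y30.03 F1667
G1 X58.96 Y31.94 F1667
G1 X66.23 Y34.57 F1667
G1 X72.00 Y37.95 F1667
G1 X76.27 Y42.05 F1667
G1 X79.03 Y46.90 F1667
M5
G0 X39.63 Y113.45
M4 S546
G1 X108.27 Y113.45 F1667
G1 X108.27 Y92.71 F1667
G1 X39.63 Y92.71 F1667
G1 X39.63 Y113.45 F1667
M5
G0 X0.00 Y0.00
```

Machine Y-up, SVG Y-down with viewBox height 166.68, so y_svg = 166.68 − y_machine; X carries over. Every run uses S546, so all elements get stroke `#000000` (score).

Run 1: The run returns to its start, so emit a `<polygon>` with points (Y-flipped): 57.72,48.09 56.29,42.74 52.37,38.82 47.02,37.39 41.67,38.82 37.75,42.74 36.32,48.09 37.75,53.44 41.67,57.36 47.02,58.79 52.37,57.36 56.29,53.44.

Run 2: The run is open, so emit a `<polyline>` with points (Y-flipped): 39.91,137.81 50.19,136.65 58.96,134.74 66.23,132.11 72.00,128.73 76.27,124.63 79.03,119.78.

Run 3: The run returns to its start, so emit a `<polygon>` with points (Y-flipped): 39.63,53.23 108.27,53.23 108.27,73.97 39.63,73.97.

<svg xmlns="http://www.w3.org/2000/svg" width="160.54mm" height="166.68mm" viewBox="0 0 160.54 166.68">
  <polygon points="57.72,48.09 56.29,42.74 52.37,38.82 47.02,37.39 41.67,38.82 37.75,42.74 36.32,48.09 37.75,53.44 41.67,57.36 47.02,58.79 52.37,57.36 56.29,53.44" fill="none" stroke="#000000"/>
  <polyline points="39.91,137.81 50.19,136.65 58.96,134.74 66.23,132.11 72.00,128.73 76.27,124.63 79.03,119.78" fill="none" stroke="#000000"/>
  <polygon points="39.63,53.23 108.27,53.23 108.27,73.97 39.63,73.97" fill="none" stroke="#000000"/>
</svg>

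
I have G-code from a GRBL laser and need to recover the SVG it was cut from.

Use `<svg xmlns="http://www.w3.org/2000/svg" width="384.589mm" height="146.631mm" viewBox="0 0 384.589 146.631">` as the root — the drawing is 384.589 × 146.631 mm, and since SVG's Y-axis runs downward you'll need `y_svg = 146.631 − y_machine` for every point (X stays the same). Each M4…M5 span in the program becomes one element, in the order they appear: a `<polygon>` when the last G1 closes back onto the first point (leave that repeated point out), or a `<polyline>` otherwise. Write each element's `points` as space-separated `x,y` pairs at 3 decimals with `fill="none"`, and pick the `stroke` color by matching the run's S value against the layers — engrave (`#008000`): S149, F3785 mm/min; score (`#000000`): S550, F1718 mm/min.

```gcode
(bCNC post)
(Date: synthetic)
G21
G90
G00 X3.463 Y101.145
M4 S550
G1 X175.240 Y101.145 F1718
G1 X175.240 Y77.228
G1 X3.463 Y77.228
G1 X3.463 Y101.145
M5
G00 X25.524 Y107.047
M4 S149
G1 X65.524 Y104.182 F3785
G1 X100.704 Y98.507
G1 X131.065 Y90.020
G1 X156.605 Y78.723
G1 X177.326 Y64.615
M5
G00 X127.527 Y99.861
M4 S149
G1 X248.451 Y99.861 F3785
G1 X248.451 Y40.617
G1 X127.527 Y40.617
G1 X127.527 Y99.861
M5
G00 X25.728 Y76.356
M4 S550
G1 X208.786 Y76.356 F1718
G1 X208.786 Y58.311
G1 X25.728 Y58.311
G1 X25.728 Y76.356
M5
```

y_svg = 146.631 − y_m.

[1] S550→`#000000` (score); closed run; points: 3.463,45.486 175.240,45.486 175.240,69.403 3.463,69.403

[2] S149→`#008000` (engrave); open run; points: 25.524,39.584 65.524,42.449 100.704,48.124 131.065,56.611 156.605,67.908 177.326,82.016

[3] S149→`#008000` (engrave); closed run; points: 127.527,46.770 248.451,46.770 248.451,106.014 127.527,106.014

[4] S550→`#000000` (score); closed run; points: 25.728,70.275 208.786,70.275 208.786,88.320 25.728,88.320

<svg xmlns="http://www.w3.org/2000/svg" width="384.589mm" height="146.631mm" viewBox="0 0 384.589 146.631">
  <polygon points="3.463,45.486 175.240,45.486 175.240,69.403 3.463,69.403" fill="none" stroke="#000000"/>
  <polyline points="25.524,39.584 65.524,42.449 100.704,48.124 131.065,56.611 156.605,67.908 177.326,82.016" fill="none" stroke="#008000"/>
  <polygon points="127.527,46.770 248.451,46.770 248.451,106.014 127.527,106.014" fill="none" stroke="#008000"/>
  <polygon points="25.728,70.275 208.786,70.275 208.786,88.320 25.728,88.320" fill="none" stroke="#000000"/>
</svg>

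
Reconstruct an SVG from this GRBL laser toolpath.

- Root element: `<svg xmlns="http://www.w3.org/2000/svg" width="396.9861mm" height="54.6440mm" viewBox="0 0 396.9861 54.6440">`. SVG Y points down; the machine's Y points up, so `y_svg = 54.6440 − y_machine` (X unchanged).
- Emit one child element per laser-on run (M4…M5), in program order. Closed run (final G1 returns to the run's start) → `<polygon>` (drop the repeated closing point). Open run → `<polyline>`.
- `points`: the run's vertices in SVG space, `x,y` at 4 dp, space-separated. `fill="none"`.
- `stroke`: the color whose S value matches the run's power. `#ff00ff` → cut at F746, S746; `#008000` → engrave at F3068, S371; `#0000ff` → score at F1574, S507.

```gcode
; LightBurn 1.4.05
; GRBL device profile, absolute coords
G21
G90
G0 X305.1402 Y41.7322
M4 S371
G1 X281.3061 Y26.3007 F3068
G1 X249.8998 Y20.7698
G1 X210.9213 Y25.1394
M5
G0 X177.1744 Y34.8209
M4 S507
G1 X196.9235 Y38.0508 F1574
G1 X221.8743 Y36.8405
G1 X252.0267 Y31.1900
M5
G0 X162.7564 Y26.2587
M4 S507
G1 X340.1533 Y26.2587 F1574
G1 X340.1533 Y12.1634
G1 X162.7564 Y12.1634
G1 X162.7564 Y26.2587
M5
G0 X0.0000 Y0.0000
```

<svg xmlns="http://www.w3.org/2000/svg" width="396.9861mm" height="54.6440mm" viewBox="0 0 396.9861 54.6440">
  <polyline points="305.1402,12.9118 281.3061,28.3433 249.8998,33.8742 210.9213,29.5046" fill="none" stroke="#008000"/>
  <polyline points="177.1744,19.8231 196.9235,16.5932 221.8743,17.8035 252.0267,23.4540" fill="none" stroke="#0000ff"/>
  <polygon points="162.7564,28.3853 340.1533,28.3853 340.1533,42.4806 162.7564,42.4806" fill="none" stroke="#0000ff"/>
</svg>

y_svg = 54.6440 − y_m.

[1] S371→`#008000` (engrave); open run; points: 305.1402,12.9118 281.3061,28.3433 249.8998,33.8742 210.9213,29.5046

[2] S507→`#0000ff` (score); open run; points: 177.1744,19.8231 196.9235,16.5932 221.8743,17.8035 252.0267,23.4540

[3] S507→`#0000ff` (score); closed run; points: 162.7564,28.3853 340.1533,28.3853 340.1533,42.4806 162.7564,42.4806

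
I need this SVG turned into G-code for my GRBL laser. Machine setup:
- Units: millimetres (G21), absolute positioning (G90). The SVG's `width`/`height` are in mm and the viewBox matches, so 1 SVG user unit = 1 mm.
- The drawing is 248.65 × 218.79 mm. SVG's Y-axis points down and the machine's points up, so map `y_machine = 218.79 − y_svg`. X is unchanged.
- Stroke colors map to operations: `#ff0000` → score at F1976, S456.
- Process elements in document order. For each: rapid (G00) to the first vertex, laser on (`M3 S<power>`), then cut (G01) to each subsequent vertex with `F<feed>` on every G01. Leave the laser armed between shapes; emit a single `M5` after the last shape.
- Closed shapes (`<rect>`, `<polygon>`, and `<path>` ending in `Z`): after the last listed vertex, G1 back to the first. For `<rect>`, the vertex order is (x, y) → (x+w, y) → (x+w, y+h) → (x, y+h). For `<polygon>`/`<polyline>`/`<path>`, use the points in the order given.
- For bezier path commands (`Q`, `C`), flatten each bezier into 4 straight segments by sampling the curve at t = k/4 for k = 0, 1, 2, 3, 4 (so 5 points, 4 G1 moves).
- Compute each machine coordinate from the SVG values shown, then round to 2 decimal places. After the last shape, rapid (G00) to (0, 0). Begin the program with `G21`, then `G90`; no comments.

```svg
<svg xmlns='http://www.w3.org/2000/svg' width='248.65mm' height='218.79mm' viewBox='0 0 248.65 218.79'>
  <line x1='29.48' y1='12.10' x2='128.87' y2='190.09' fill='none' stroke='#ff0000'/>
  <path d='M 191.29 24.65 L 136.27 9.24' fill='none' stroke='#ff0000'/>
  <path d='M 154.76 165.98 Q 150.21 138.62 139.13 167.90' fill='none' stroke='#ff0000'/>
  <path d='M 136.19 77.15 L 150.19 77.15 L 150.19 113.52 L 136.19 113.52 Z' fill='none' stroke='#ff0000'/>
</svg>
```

1 u = 1 mm; y_m = 218.79 − y.

[1] `<line>` line segment, #ff0000→score S456 F1976: (29.48,206.69) → (128.87,28.70)

[2] `<path>` line segment, #ff0000→score S456 F1976: (191.29,194.14) → (136.27,209.55)

[3] `<path>` quadratic bezier, #ff0000→score S456 F1976: (154.76,52.81) → (152.08,62.95) → (148.58,66.01) → (144.26,61.99) → (139.13,50.89)

[4] `<path>` rectangle, #ff0000→score S456 F1976: (136.19,141.64) → (150.19,141.64) → (150.19,105.27) → (136.19,105.27) → (136.19,141.64) (closed)

G21
G90
G00 X29.48 Y206.69
M3 S456
G01 X128.87 Y28.70 F1976
G00 X191.29 Y194.14
M3 S456
G01 X136.27 Y209.55 F1976
G00 X154.76 Y52.81
M3 S456
G01 X152.08 Y62.95 F1976
G01 X148.58 Y66.01 F1976
G01 X144.26 Y61.99 F1976
G01 X139.13 Y50.89 F1976
G00 X136.19 Y141.64
M3 S456
G01 X150.19 Y141.64 F1976
G01 X150.19 Y105.27 F1976
G01 X136.19 Y105.27 F1976
G01 X136.19 Y141.64 F1976
M5
G00 X0.00 Y0.00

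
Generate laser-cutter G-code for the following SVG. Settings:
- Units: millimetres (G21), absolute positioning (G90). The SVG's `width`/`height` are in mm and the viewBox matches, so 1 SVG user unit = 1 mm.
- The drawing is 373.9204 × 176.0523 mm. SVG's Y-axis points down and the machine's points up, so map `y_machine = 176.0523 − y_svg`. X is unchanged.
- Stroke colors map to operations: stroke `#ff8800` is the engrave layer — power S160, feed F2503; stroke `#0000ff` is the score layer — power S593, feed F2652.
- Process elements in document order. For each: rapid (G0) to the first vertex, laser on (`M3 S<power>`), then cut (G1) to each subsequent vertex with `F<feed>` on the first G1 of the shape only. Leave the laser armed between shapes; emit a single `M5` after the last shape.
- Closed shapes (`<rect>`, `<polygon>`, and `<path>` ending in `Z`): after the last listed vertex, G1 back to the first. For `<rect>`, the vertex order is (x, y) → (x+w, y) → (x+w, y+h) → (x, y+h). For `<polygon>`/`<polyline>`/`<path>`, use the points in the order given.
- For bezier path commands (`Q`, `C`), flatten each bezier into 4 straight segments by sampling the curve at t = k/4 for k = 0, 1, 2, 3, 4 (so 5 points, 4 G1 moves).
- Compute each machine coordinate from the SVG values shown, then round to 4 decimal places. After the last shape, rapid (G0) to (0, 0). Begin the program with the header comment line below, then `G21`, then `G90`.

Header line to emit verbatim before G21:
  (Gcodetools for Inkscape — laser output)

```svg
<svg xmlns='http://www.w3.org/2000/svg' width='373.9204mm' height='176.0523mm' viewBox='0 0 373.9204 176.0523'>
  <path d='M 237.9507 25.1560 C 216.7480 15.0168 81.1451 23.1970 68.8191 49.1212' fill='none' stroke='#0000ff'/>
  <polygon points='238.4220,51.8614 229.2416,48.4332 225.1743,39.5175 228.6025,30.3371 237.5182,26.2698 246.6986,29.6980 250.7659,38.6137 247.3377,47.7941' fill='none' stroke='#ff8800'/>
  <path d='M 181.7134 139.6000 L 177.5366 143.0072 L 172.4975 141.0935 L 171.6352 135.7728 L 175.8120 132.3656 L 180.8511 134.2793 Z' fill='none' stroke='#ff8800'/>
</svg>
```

(Gcodetools for Inkscape — laser output)
G21
G90
G0 X237.9507 Y150.8963
M3 S593
G1 X204.3123 Y155.0748 F2652
G1 X150.0561 Y152.4375
G1 X97.4643 Y143.0383
G1 X68.8191 Y126.9311
G0 X238.4220 Y124.1909
M3 S160
G1 X229.2416 Y127.6191 F2503
G1 X225.1743 Y136.5348
G1 X228.6025 Y145.7152
G1 X237.5182 Y149.7825
G1 X246.6986 Y146.3543
G1 X250.7659 Y137.4386
G1 X247.3377 Y128.2582
G1 X238.4220 Y124.1909
G0 X181.7134 Y36.4523
M3 S160
G1 X177.5366 Y33.0451 F2503
G1 X172.4975 Y34.9588
G1 X171.6352 Y40.2795
G1 X175.8120 Y43.6867
G1 X180.8511 Y41.7730
G1 X181.7134 Y36.4523
M5
G0 X0.0000 Y0.0000

Since the viewBox matches the mm dimensions, user units are millimetres directly. The only transform is the Y-flip y_m = 176.0523 − y_svg.

Shape 1 is a cubic bezier drawn with `<path>`. Its stroke #0000ff means score at S593, F2652. After flipping Y the toolpath is (237.9507,150.8963) → (204.3123,155.0748) → (150.0561,152.4375) → (97.4643,143.0383) → (68.8191,126.9311).

Shape 2 is a regular polygon drawn with `<polygon>`. Its stroke #ff8800 means engrave at S160, F2503. After flipping Y the toolpath is (238.4220,124.1909) → (229.2416,127.6191) → (225.1743,136.5348) → (228.6025,145.7152) → (237.5182,149.7825) → (246.6986,146.3543) → (250.7659,137.4386) → (247.3377,128.2582) → (238.4220,124.1909), returning to the start.

Shape 3 is a regular polygon drawn with `<path>`. Its stroke #ff8800 means engrave at S160, F2503. After flipping Y the toolpath is (181.7134,36.4523) → (177.5366,33.0451) → (172.4975,34.9588) → (171.6352,40.2795) → (175.8120,43.6867) → (180.8511,41.7730) → (181.7134,36.4523), returning to the start.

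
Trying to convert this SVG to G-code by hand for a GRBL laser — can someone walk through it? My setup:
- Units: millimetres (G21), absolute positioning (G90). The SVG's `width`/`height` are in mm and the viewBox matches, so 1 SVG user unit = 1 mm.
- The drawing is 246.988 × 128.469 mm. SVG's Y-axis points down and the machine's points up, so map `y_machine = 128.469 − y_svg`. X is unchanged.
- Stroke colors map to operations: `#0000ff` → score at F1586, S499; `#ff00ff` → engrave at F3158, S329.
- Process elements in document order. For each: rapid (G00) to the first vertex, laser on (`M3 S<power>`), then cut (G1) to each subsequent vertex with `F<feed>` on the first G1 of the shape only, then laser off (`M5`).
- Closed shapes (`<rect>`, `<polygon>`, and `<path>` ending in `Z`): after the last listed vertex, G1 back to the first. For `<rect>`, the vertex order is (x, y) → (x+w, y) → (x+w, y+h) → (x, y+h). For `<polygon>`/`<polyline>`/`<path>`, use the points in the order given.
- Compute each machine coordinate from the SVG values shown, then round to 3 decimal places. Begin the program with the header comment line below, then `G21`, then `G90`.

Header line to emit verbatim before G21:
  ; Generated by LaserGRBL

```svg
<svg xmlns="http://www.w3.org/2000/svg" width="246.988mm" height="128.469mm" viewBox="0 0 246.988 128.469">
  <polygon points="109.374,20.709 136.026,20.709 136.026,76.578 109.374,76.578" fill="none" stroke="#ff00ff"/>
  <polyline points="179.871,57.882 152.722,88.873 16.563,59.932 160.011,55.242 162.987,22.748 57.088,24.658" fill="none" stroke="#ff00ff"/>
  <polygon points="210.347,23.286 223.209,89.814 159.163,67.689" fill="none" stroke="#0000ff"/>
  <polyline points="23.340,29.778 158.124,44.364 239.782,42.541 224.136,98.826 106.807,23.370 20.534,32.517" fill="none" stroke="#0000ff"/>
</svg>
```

viewBox `0 0 246.988 128.469` with mm width/height → 1 unit = 1 mm. Flip: y_m = 128.469 − y_svg.

**Shape 1** — `<polygon>` rectangle, stroke `#ff00ff` → engrave (S329, F3158). Machine vertices: (109.374,107.760) → (136.026,107.760) → (136.026,51.891) → (109.374,51.891) → (109.374,107.760). Closed: final G1 returns to the first vertex.

**Shape 2** — `<polyline>` open polyline, stroke `#ff00ff` → engrave (S329, F3158). Machine vertices: (179.871,70.587) → (152.722,39.596) → (16.563,68.537) → (160.011,73.227) → (162.987,105.721) → (57.088,103.811). Open path.

**Shape 3** — `<polygon>` regular polygon, stroke `#0000ff` → score (S499, F1586). Machine vertices: (210.347,105.183) → (223.209,38.655) → (159.163,60.780) → (210.347,105.183). Closed: final G1 returns to the first vertex.

**Shape 4** — `<polyline>` open polyline, stroke `#0000ff` → score (S499, F1586). Machine vertices: (23.340,98.691) → (158.124,84.105) → (239.782,85.928) → (224.136,29.643) → (106.807,105.099) → (20.534,95.952). Open path.

; Generated by LaserGRBL
G21
G90
G00 X109.374 Y107.760
M3 S329
G1 X136.026 Y107.760 F3158
G1 X136.026 Y51.891
G1 X109.374 Y51.891
G1 X109.374 Y107.760
M5
G00 X179.871 Y70.587
M3 S329
G1 X152.722 Y39.596 F3158
G1 X16.563 Y68.537
G1 X160.011 Y73.227
G1 X162.987 Y105.721
G1 X57.088 Y103.811
M5
G00 X210.347 Y105.183
M3 S499
G1 X223.209 Y38.655 F1586
G1 X159.163 Y60.780
G1 X210.347 Y105.183
M5
G00 X23.340 Y98.691
M3 S499
G1 X158.124 Y84.105 F1586
G1 X239.782 Y85.928
G1 X224.136 Y29.643
G1 X106.807 Y105.099
G1 X20.534 Y95.952
M5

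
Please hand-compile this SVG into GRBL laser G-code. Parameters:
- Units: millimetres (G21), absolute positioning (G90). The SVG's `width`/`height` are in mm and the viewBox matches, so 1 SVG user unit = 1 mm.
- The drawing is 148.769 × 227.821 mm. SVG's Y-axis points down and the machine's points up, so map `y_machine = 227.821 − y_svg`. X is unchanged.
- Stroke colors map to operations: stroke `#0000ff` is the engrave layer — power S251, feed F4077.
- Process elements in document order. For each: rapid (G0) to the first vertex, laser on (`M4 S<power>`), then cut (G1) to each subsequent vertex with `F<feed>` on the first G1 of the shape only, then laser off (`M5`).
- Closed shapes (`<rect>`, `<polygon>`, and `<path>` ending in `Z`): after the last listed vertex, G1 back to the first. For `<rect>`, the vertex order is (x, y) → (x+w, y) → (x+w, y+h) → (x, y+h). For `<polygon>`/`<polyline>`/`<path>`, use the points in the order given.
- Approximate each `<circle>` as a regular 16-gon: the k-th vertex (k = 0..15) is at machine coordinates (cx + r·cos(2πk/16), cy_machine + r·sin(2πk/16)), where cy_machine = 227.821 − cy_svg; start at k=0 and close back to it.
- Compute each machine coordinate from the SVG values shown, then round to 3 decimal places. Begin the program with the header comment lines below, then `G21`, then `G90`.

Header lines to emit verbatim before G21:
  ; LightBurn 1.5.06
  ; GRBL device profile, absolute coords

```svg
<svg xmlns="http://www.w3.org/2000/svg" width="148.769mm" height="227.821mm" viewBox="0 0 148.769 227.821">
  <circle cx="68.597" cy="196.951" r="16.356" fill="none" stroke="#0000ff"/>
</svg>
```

Since the viewBox matches the mm dimensions, user units are millimetres directly. The only transform is the Y-flip y_m = 227.821 − y_svg.

Shape 1 is a circle drawn with `<circle>`. Its stroke #0000ff means engrave at S251, F4077. After flipping Y the toolpath is (84.953,30.870) → (83.708,37.129) → (80.162,42.435) → (74.856,45.981) → (68.597,47.226) → (62.338,45.981) → (57.032,42.435) → (53.486,37.129) → (52.241,30.870) → (53.486,24.611) → (57.032,19.305) → (62.338,15.759) → (68.597,14.514) → (74.856,15.759) → (80.162,19.305) → (83.708,24.611) → (84.953,30.870), returning to the start.

; LightBurn 1.5.06
; GRBL device profile, absolute coords
G21
G90
G0 X84.953 Y30.870
M4 S251
G1 X83.708 Y37.129 F4077
G1 X80.162 Y42.435
G1 X74.856 Y45.981
G1 X68.597 Y47.226
G1 X62.338 Y45.981
G1 X57.032 Y42.435
G1 X53.486 Y37.129
G1 X52.241 Y30.870
G1 X53.486 Y24.611
G1 X57.032 Y19.305
G1 X62.338 Y15.759
G1 X68.597 Y14.514
G1 X74.856 Y15.759
G1 X80.162 Y19.305
G1 X83.708 Y24.611
G1 X84.953 Y30.870
M5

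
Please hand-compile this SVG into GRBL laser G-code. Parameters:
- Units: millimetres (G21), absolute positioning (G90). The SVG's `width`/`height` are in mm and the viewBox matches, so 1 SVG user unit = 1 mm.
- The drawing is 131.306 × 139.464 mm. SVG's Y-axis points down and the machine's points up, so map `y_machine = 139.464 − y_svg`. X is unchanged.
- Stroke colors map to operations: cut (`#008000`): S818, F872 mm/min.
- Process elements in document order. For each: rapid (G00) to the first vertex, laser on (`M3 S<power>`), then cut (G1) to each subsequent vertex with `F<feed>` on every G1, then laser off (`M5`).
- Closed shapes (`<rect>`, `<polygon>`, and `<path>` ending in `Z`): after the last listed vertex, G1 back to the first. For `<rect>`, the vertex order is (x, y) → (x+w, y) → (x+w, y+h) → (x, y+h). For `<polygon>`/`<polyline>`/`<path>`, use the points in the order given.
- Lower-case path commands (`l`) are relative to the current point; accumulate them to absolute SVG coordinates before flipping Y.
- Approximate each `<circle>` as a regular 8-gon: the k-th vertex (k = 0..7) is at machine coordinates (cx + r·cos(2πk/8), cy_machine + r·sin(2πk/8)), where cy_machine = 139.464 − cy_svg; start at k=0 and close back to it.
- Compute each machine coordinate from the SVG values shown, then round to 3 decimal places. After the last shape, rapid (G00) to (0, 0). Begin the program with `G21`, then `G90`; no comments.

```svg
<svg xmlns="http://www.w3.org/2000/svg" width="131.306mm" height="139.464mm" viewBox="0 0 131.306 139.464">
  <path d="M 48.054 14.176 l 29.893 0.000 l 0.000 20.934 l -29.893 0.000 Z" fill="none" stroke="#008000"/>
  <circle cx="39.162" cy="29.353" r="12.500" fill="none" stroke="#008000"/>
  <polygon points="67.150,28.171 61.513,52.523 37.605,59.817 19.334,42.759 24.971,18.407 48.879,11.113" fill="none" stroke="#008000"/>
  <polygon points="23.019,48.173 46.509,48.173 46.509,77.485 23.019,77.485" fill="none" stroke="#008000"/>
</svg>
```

Since the viewBox matches the mm dimensions, user units are millimetres directly. The only transform is the Y-flip y_m = 139.464 − y_svg.

Shape 1 is a rectangle drawn with `<path>`. Its stroke #008000 means cut at S818, F872. After flipping Y the toolpath is (48.054,125.288) → (77.947,125.288) → (77.947,104.354) → (48.054,104.354) → (48.054,125.288), returning to the start.

Shape 2 is a circle drawn with `<circle>`. Its stroke #008000 means cut at S818, F872. After flipping Y the toolpath is (51.662,110.111) → (48.001,118.950) → (39.162,122.611) → (30.323,118.950) → (26.662,110.111) → (30.323,101.272) → (39.162,97.611) → (48.001,101.272) → (51.662,110.111), returning to the start.

Shape 3 is a regular polygon drawn with `<polygon>`. Its stroke #008000 means cut at S818, F872. After flipping Y the toolpath is (67.150,111.293) → (61.513,86.941) → (37.605,79.647) → (19.334,96.705) → (24.971,121.057) → (48.879,128.351) → (67.150,111.293), returning to the start.

Shape 4 is a rectangle drawn with `<polygon>`. Its stroke #008000 means cut at S818, F872. After flipping Y the toolpath is (23.019,91.291) → (46.509,91.291) → (46.509,61.979) → (23.019,61.979) → (23.019,91.291), returning to the start.

G21
G90
G00 X48.054 Y125.288
M3 S818
G1 X77.947 Y125.288 F872
G1 X77.947 Y104.354 F872
G1 X48.054 Y104.354 F872
G1 X48.054 Y125.288 F872
M5
G00 X51.662 Y110.111
M3 S818
G1 X48.001 Y118.950 F872
G1 X39.162 Y122.611 F872
G1 X30.323 Y118.950 F872
G1 X26.662 Y110.111 F872
G1 X30.323 Y101.272 F872
G1 X39.162 Y97.611 F872
G1 X48.001 Y101.272 F872
G1 X51.662 Y110.111 F872
M5
G00 X67.150 Y111.293
M3 S818
G1 X61.513 Y86.941 F872
G1 X37.605 Y79.647 F872
G1 X19.334 Y96.705 F872
G1 X24.971 Y121.057 F872
G1 X48.879 Y128.351 F872
G1 X67.150 Y111.293 F872
M5
G00 X23.019 Y91.291
M3 S818
G1 X46.509 Y91.291 F872
G1 X46.509 Y61.979 F872
G1 X23.019 Y61.979 F872
G1 X23.019 Y91.291 F872
M5
G00 X0.000 Y0.000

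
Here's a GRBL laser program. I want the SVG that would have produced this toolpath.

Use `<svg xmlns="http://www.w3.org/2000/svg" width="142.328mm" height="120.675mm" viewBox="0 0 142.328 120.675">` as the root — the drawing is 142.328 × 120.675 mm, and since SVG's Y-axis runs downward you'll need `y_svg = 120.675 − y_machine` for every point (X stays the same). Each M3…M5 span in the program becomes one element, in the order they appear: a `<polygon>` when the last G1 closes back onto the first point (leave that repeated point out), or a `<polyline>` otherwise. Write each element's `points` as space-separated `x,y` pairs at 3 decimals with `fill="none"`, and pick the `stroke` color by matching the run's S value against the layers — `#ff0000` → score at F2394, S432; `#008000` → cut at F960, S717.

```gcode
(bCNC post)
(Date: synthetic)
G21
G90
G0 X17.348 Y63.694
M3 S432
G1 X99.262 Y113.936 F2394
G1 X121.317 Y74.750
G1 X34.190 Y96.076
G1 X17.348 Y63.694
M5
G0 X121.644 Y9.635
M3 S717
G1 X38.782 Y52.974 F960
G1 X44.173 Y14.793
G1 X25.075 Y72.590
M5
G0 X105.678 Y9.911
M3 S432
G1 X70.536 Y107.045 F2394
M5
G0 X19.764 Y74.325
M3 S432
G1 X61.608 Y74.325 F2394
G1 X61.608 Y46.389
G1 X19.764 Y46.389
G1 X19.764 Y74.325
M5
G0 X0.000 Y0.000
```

<svg xmlns="http://www.w3.org/2000/svg" width="142.328mm" height="120.675mm" viewBox="0 0 142.328 120.675">
  <polygon points="17.348,56.981 99.262,6.739 121.317,45.925 34.190,24.599" fill="none" stroke="#ff0000"/>
  <polyline points="121.644,111.040 38.782,67.701 44.173,105.882 25.075,48.085" fill="none" stroke="#008000"/>
  <polyline points="105.678,110.764 70.536,13.630" fill="none" stroke="#ff0000"/>
  <polygon points="19.764,46.350 61.608,46.350 61.608,74.286 19.764,74.286" fill="none" stroke="#ff0000"/>
</svg>

Machine Y-up, SVG Y-down with viewBox height 120.675, so y_svg = 120.675 − y_machine; X carries over.

Run 1: S432 ⇒ score layer `#ff0000`. The run returns to its start, so emit a `<polygon>` with points (Y-flipped): 17.348,56.981 99.262,6.739 121.317,45.925 34.190,24.599.

Run 2: power S717 maps to stroke `#008000` (cut). The run is open, so emit a `<polyline>` with points (Y-flipped): 121.644,111.040 38.782,67.701 44.173,105.882 25.075,48.085.

Run 3: the run's S432 means `#ff0000` (score). The run is open, so emit a `<polyline>` with points (Y-flipped): 105.678,110.764 70.536,13.630.

Run 4: the run's S432 means `#ff0000` (score). The run returns to its start, so emit a `<polygon>` with points (Y-flipped): 19.764,46.350 61.608,46.350 61.608,74.286 19.764,74.286.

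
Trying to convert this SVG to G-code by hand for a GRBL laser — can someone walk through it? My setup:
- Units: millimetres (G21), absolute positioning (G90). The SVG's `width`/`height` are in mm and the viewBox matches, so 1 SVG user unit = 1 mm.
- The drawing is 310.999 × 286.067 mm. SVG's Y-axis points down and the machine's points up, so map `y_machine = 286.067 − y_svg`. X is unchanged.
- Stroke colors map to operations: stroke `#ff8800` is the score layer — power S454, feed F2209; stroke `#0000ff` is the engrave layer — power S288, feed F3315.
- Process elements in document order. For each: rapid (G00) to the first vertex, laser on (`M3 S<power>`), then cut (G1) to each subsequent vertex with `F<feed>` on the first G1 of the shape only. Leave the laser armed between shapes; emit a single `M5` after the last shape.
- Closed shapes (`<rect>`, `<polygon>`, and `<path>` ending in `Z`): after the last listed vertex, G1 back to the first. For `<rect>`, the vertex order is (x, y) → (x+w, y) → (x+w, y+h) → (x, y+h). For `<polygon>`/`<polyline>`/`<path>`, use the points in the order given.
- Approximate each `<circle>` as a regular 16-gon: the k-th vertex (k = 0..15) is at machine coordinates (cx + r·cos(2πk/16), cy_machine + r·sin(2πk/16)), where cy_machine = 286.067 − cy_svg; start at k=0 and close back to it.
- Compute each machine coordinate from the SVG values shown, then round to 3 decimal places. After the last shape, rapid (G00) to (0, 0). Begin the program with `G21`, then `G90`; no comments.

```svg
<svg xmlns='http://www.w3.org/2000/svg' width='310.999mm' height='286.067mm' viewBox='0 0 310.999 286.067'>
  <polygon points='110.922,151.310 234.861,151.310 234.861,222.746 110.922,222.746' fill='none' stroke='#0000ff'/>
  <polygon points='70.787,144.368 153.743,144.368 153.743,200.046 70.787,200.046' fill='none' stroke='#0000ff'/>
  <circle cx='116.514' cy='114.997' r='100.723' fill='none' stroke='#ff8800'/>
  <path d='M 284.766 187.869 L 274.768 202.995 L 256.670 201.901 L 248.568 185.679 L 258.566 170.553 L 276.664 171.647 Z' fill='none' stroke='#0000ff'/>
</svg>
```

viewBox `0 0 310.999 286.067` with mm width/height → 1 unit = 1 mm. Flip: y_m = 286.067 − y_svg.

**Shape 1** — `<polygon>` rectangle, stroke `#0000ff` → engrave (S288, F3315). Machine vertices: (110.922,134.757) → (234.861,134.757) → (234.861,63.321) → (110.922,63.321) → (110.922,134.757). Closed: final G1 returns to the first vertex.

**Shape 2** — `<polygon>` rectangle, stroke `#0000ff` → engrave (S288, F3315). Machine vertices: (70.787,141.699) → (153.743,141.699) → (153.743,86.021) → (70.787,86.021) → (70.787,141.699). Closed: final G1 returns to the first vertex.

**Shape 3** — `<circle>` circle, stroke `#ff8800` → score (S454, F2209). Machine vertices: (217.237,171.070) → (209.570,209.615) → (187.736,242.292) → (155.059,264.126) → (116.514,271.793) → (77.969,264.126) → (45.292,242.292) → (23.458,209.615) → (15.791,171.070) → (23.458,132.525) → (45.292,99.848) → (77.969,78.014) → (116.514,70.347) → (155.059,78.014) → (187.736,99.848) → (209.570,132.525) → (217.237,171.070). Closed: final G1 returns to the first vertex.

**Shape 4** — `<path>` regular polygon, stroke `#0000ff` → engrave (S288, F3315). Machine vertices: (284.766,98.198) → (274.768,83.072) → (256.670,84.166) → (248.568,100.388) → (258.566,115.514) → (276.664,114.420) → (284.766,98.198). Closed: final G1 returns to the first vertex.

G21
G90
G00 X110.922 Y134.757
M3 S288
G1 X234.861 Y134.757 F3315
G1 X234.861 Y63.321
G1 X110.922 Y63.321
G1 X110.922 Y134.757
G00 X70.787 Y141.699
M3 S288
G1 X153.743 Y141.699 F3315
G1 X153.743 Y86.021
G1 X70.787 Y86.021
G1 X70.787 Y141.699
G00 X217.237 Y171.070
M3 S454
G1 X209.570 Y209.615 F2209
G1 X187.736 Y242.292
G1 X155.059 Y264.126
G1 X116.514 Y271.793
G1 X77.969 Y264.126
G1 X45.292 Y242.292
G1 X23.458 Y209.615
G1 X15.791 Y171.070
G1 X23.458 Y132.525
G1 X45.292 Y99.848
G1 X77.969 Y78.014
G1 X116.514 Y70.347
G1 X155.059 Y78.014
G1 X187.736 Y99.848
G1 X209.570 Y132.525
G1 X217.237 Y171.070
G00 X284.766 Y98.198
M3 S288
G1 X274.768 Y83.072 F3315
G1 X256.670 Y84.166
G1 X248.568 Y100.388
G1 X258.566 Y115.514
G1 X276.664 Y114.420
G1 X284.766 Y98.198
M5
G00 X0.000 Y0.000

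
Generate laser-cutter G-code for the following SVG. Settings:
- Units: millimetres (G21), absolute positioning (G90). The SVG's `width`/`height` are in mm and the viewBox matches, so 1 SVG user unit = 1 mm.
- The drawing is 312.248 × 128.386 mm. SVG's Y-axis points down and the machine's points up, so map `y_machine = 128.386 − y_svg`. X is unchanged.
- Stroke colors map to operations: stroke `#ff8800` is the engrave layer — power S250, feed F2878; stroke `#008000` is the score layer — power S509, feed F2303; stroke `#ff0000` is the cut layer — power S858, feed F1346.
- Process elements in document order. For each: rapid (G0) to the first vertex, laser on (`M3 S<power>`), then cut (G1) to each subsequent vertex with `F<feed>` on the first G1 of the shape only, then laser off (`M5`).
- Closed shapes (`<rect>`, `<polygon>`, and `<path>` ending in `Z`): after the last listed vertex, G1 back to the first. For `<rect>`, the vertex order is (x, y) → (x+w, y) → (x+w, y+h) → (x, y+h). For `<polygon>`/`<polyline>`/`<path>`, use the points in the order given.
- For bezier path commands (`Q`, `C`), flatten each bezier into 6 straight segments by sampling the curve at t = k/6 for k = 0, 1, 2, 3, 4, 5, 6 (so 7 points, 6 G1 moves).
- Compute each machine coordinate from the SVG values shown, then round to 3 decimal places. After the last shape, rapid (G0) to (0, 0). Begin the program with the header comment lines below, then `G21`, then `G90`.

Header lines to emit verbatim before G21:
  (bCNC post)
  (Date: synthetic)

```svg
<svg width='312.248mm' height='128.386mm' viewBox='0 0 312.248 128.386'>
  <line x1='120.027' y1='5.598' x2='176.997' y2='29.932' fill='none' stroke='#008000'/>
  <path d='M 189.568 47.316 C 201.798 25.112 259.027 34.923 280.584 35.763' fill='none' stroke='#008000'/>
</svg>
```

(bCNC post)
(Date: synthetic)
G21
G90
G0 X120.027 Y122.788
M3 S509
G1 X176.997 Y98.454 F2303
M5
G0 X189.568 Y81.070
M3 S509
G1 X199.059 Y89.694 F2303
G1 X213.810 Y94.120
G1 X231.578 Y95.488
G1 X250.124 Y94.935
G1 X267.206 Y93.601
G1 X280.584 Y92.623
M5
G0 X0.000 Y0.000

viewBox `0 0 312.248 128.386` with mm width/height → 1 unit = 1 mm. Flip: y_m = 128.386 − y_svg.

**Shape 1** — `<line>` line segment, stroke `#008000` → score (S509, F2303). Machine vertices: (120.027,122.788) → (176.997,98.454). Open path.

**Shape 2** — `<path>` cubic bezier, stroke `#008000` → score (S509, F2303). Control points (SVG): P0=(189.568,47.316), P1=(201.798,25.112), P2=(259.027,34.923), P3=(280.584,35.763); sampled at t=k/6. Machine vertices: (189.568,81.070) → (199.059,89.694) → (213.810,94.120) → (231.578,95.488) → (250.124,94.935) → (267.206,93.601) → (280.584,92.623). Open path.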